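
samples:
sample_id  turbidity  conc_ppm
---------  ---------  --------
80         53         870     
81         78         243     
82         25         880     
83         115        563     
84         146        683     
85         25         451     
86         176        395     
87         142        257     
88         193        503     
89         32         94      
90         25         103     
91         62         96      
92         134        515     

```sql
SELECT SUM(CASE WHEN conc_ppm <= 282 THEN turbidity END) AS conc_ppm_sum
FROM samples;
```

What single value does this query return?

339

sample_id=80: ✗
sample_id=81: ✓ → 78
sample_id=82: ✗
sample_id=83: ✗
sample_id=84: ✗
sample_id=85: ✗
sample_id=86: ✗
sample_id=87: ✓ → 142
sample_id=88: ✗
sample_id=89: ✓ → 32
sample_id=90: ✓ → 25
sample_id=91: ✓ → 62
sample_id=92: ✗
conc_ppm_sum = 78 + 142 + 32 + 25 + 62 = 339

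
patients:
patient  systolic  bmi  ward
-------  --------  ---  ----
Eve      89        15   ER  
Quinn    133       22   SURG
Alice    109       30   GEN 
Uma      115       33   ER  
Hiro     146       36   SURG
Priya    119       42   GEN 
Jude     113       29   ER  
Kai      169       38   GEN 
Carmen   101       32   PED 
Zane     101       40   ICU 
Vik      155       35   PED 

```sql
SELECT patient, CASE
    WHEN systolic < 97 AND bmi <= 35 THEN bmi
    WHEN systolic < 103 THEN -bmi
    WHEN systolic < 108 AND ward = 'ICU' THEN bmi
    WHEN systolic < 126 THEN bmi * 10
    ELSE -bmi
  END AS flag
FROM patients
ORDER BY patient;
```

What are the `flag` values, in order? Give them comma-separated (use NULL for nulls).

300, -32, 15, -36, 290, -38, 420, -22, 330, -35, -40

patient=Alice: systolic < 126 → 300
patient=Carmen: systolic < 103 → -32
patient=Eve: systolic < 97 AND bmi <= 35 → 15
patient=Hiro: ELSE → -36
patient=Jude: systolic < 126 → 290
patient=Kai: ELSE → -38
patient=Priya: systolic < 126 → 420
patient=Quinn: ELSE → -22
patient=Uma: systolic < 126 → 330
patient=Vik: ELSE → -35
patient=Zane: systolic < 103 → -40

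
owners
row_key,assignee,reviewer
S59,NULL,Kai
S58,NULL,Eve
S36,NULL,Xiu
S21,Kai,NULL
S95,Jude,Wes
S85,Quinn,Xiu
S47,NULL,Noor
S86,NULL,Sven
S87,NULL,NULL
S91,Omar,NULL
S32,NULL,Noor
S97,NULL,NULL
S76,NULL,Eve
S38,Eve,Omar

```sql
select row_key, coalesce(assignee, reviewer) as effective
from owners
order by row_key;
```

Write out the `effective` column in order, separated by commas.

row_key=S21: assignee=Kai → Kai
row_key=S32: assignee=NULL, reviewer=Noor → Noor
row_key=S36: assignee=NULL, reviewer=Xiu → Xiu
row_key=S38: assignee=Eve → Eve
row_key=S47: assignee=NULL, reviewer=Noor → Noor
row_key=S58: assignee=NULL, reviewer=Eve → Eve
row_key=S59: assignee=NULL, reviewer=Kai → Kai
row_key=S76: assignee=NULL, reviewer=Eve → Eve
row_key=S85: assignee=Quinn → Quinn
row_key=S86: assignee=NULL, reviewer=Sven → Sven
row_key=S87: assignee=NULL, reviewer=NULL (all NULL) → NULL
row_key=S91: assignee=Omar → Omar
row_key=S95: assignee=Jude → Jude
row_key=S97: assignee=NULL, reviewer=NULL (all NULL) → NULL

Kai, Noor, Xiu, Eve, Noor, Eve, Kai, Eve, Quinn, Sven, NULL, Omar, Jude, NULL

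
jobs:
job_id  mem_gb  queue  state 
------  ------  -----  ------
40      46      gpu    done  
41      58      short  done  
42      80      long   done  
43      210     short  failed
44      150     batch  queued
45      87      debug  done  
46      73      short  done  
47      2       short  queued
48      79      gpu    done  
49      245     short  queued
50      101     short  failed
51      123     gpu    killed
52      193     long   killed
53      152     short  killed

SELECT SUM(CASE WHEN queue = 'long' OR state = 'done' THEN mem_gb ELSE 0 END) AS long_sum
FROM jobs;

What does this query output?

616

job_id=40: ✓ → 46
job_id=41: ✓ → 58
job_id=42: ✓ → 80
job_id=43: ✗
job_id=44: ✗
job_id=45: ✓ → 87
job_id=46: ✓ → 73
job_id=47: ✗
job_id=48: ✓ → 79
job_id=49: ✗
job_id=50: ✗
job_id=51: ✗
job_id=52: ✓ → 193
job_id=53: ✗
long_sum = 46 + 58 + 80 + 87 + 73 + 79 + 193 = 616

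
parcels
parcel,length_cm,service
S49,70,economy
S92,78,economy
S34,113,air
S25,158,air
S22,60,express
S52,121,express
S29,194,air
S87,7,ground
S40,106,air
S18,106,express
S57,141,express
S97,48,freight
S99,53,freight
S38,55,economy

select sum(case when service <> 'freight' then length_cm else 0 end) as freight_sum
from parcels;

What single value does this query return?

1209

parcel=S49: ✓ → 70
parcel=S92: ✓ → 78
parcel=S34: ✓ → 113
parcel=S25: ✓ → 158
parcel=S22: ✓ → 60
parcel=S52: ✓ → 121
parcel=S29: ✓ → 194
parcel=S87: ✓ → 7
parcel=S40: ✓ → 106
parcel=S18: ✓ → 106
parcel=S57: ✓ → 141
parcel=S97: ✗
parcel=S99: ✗
parcel=S38: ✓ → 55
freight_sum = 70 + 78 + 113 + 158 + 60 + 121 + 194 + 7 + 106 + 106 + 141 + 55 = 1209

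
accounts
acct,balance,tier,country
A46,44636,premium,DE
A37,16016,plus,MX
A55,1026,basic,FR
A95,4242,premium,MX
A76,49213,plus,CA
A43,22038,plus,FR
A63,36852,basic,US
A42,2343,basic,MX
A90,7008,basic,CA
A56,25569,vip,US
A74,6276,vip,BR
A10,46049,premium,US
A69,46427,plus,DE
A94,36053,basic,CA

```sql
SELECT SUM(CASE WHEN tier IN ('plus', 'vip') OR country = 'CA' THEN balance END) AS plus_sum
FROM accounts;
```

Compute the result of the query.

208600

acct=A46: ✗
acct=A37: ✓ → 16016
acct=A55: ✗
acct=A95: ✗
acct=A76: ✓ → 49213
acct=A43: ✓ → 22038
acct=A63: ✗
acct=A42: ✗
acct=A90: ✓ → 7008
acct=A56: ✓ → 25569
acct=A74: ✓ → 6276
acct=A10: ✗
acct=A69: ✓ → 46427
acct=A94: ✓ → 36053
plus_sum = 16016 + 49213 + 22038 + 7008 + 25569 + 6276 + 46427 + 36053 = 208600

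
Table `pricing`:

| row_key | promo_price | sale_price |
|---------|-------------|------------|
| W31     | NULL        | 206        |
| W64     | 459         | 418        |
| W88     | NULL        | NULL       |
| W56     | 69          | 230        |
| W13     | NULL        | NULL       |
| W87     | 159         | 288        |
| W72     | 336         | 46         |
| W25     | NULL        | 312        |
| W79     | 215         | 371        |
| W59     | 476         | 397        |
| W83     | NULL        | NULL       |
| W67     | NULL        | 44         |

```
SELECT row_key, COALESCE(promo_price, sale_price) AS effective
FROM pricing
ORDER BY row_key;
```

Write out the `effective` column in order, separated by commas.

row_key=W13: promo_price=NULL, sale_price=NULL (all NULL) → NULL
row_key=W25: promo_price=NULL, sale_price=312 → 312
row_key=W31: promo_price=NULL, sale_price=206 → 206
row_key=W56: promo_price=69 → 69
row_key=W59: promo_price=476 → 476
row_key=W64: promo_price=459 → 459
row_key=W67: promo_price=NULL, sale_price=44 → 44
row_key=W72: promo_price=336 → 336
row_key=W79: promo_price=215 → 215
row_key=W83: promo_price=NULL, sale_price=NULL (all NULL) → NULL
row_key=W87: promo_price=159 → 159
row_key=W88: promo_price=NULL, sale_price=NULL (all NULL) → NULL

NULL, 312, 206, 69, 476, 459, 44, 336, 215, NULL, 159, NULL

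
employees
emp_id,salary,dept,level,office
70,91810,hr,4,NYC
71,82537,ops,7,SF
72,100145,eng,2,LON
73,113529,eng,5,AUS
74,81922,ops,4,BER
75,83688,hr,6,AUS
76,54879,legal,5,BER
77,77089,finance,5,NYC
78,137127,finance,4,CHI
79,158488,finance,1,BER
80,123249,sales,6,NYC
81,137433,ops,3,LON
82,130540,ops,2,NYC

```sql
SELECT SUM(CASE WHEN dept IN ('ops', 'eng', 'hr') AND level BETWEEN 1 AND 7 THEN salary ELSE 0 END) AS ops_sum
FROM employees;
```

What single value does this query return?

emp_id=70: ✓ → 91810
emp_id=71: ✓ → 82537
emp_id=72: ✓ → 100145
emp_id=73: ✓ → 113529
emp_id=74: ✓ → 81922
emp_id=75: ✓ → 83688
emp_id=76: ✗
emp_id=77: ✗
emp_id=78: ✗
emp_id=79: ✗
emp_id=80: ✗
emp_id=81: ✓ → 137433
emp_id=82: ✓ → 130540
ops_sum = 91810 + 82537 + 100145 + 113529 + 81922 + 83688 + 137433 + 130540 = 821604

821604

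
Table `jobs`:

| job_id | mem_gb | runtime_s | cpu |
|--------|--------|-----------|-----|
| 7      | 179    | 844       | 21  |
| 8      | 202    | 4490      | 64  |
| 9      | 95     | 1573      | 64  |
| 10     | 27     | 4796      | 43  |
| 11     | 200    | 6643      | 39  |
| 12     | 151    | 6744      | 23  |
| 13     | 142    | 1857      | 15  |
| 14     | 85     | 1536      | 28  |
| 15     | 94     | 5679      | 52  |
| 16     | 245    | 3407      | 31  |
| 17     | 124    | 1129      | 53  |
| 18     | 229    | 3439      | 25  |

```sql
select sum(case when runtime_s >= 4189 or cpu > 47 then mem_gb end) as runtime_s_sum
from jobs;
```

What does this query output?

job_id=7: ✗
job_id=8: ✓ → 202
job_id=9: ✓ → 95
job_id=10: ✓ → 27
job_id=11: ✓ → 200
job_id=12: ✓ → 151
job_id=13: ✗
job_id=14: ✗
job_id=15: ✓ → 94
job_id=16: ✗
job_id=17: ✓ → 124
job_id=18: ✗
runtime_s_sum = 202 + 95 + 27 + 200 + 151 + 94 + 124 = 893

893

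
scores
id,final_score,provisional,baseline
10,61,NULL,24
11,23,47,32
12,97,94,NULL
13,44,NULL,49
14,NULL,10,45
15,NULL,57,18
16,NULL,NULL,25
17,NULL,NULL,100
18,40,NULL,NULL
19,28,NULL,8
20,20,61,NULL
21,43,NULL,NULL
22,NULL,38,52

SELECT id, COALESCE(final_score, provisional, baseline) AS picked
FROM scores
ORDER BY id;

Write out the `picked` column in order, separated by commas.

61, 23, 97, 44, 10, 57, 25, 100, 40, 28, 20, 43, 38

id=10: final_score=61 → 61
id=11: final_score=23 → 23
id=12: final_score=97 → 97
id=13: final_score=44 → 44
id=14: final_score=NULL, provisional=10 → 10
id=15: final_score=NULL, provisional=57 → 57
id=16: final_score=NULL, provisional=NULL, baseline=25 → 25
id=17: final_score=NULL, provisional=NULL, baseline=100 → 100
id=18: final_score=40 → 40
id=19: final_score=28 → 28
id=20: final_score=20 → 20
id=21: final_score=43 → 43
id=22: final_score=NULL, provisional=38 → 38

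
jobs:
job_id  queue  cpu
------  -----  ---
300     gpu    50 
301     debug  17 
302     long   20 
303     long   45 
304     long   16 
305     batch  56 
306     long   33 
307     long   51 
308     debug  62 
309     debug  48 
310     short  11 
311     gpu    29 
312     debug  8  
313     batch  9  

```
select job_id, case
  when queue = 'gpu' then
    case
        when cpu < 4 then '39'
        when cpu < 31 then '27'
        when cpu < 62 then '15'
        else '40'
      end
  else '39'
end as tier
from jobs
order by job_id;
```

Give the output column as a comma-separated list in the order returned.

15, 39, 39, 39, 39, 39, 39, 39, 39, 39, 39, 27, 39, 39

job_id=300: queue='gpu' → inner[cpu < 62] → 15
job_id=301: queue='debug' → outer ELSE → 39
job_id=302: queue='long' → outer ELSE → 39
job_id=303: queue='long' → outer ELSE → 39
job_id=304: queue='long' → outer ELSE → 39
job_id=305: queue='batch' → outer ELSE → 39
job_id=306: queue='long' → outer ELSE → 39
job_id=307: queue='long' → outer ELSE → 39
job_id=308: queue='debug' → outer ELSE → 39
job_id=309: queue='debug' → outer ELSE → 39
job_id=310: queue='short' → outer ELSE → 39
job_id=311: queue='gpu' → inner[cpu < 31] → 27
job_id=312: queue='debug' → outer ELSE → 39
job_id=313: queue='batch' → outer ELSE → 39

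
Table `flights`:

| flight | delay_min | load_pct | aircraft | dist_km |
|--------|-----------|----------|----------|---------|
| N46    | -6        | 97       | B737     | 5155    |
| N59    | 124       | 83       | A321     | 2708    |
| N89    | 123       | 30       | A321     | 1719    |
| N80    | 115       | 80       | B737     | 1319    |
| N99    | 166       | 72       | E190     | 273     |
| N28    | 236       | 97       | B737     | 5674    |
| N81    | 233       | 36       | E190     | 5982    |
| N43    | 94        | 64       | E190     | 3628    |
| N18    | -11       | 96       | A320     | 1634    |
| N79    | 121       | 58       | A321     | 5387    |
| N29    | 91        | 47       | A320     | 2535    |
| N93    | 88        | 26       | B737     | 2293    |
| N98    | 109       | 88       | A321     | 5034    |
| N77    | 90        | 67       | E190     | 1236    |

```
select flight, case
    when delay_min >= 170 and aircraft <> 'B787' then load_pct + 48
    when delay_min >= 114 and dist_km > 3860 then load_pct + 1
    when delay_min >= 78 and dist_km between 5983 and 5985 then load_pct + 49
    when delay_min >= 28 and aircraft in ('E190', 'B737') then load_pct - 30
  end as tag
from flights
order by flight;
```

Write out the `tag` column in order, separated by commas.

flight=N18: (no match → NULL) → NULL
flight=N28: delay_min >= 170 and aircraft <> 'B787' → 145
flight=N29: (no match → NULL) → NULL
flight=N43: delay_min >= 28 and aircraft in ('E190', 'B737') → 34
flight=N46: (no match → NULL) → NULL
flight=N59: (no match → NULL) → NULL
flight=N77: delay_min >= 28 and aircraft in ('E190', 'B737') → 37
flight=N79: delay_min >= 114 and dist_km > 3860 → 59
flight=N80: delay_min >= 28 and aircraft in ('E190', 'B737') → 50
flight=N81: delay_min >= 170 and aircraft <> 'B787' → 84
flight=N89: (no match → NULL) → NULL
flight=N93: delay_min >= 28 and aircraft in ('E190', 'B737') → -4
flight=N98: (no match → NULL) → NULL
flight=N99: delay_min >= 28 and aircraft in ('E190', 'B737') → 42

NULL, 145, NULL, 34, NULL, NULL, 37, 59, 50, 84, NULL, -4, NULL, 42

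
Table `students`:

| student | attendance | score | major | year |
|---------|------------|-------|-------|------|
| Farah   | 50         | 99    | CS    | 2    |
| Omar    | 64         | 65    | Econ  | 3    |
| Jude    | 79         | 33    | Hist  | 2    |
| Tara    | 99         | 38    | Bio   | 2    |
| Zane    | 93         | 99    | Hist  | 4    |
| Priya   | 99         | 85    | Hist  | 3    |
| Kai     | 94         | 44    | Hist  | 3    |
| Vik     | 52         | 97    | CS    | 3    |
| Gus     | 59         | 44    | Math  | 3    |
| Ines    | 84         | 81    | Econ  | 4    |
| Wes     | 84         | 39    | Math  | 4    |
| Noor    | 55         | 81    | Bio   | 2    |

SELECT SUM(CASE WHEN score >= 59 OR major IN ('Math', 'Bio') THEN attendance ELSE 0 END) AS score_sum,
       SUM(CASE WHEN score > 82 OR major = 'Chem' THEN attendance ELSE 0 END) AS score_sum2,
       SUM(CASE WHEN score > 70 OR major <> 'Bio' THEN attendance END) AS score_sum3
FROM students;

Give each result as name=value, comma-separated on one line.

[score_sum: score >= 59 OR major IN ('Math', 'Bio')]
student=Farah: ✓ → 50
student=Omar: ✓ → 64
student=Jude: ✗
student=Tara: ✓ → 99
student=Zane: ✓ → 93
student=Priya: ✓ → 99
student=Kai: ✗
student=Vik: ✓ → 52
student=Gus: ✓ → 59
student=Ines: ✓ → 84
student=Wes: ✓ → 84
student=Noor: ✓ → 55
score_sum = 50 + 64 + 99 + 93 + 99 + 52 + 59 + 84 + 84 + 55 = 739
—
[score_sum2: score > 82 OR major = 'Chem']
student=Farah: ✓ → 50
student=Omar: ✗
student=Jude: ✗
student=Tara: ✗
student=Zane: ✓ → 93
student=Priya: ✓ → 99
student=Kai: ✗
student=Vik: ✓ → 52
student=Gus: ✗
student=Ines: ✗
student=Wes: ✗
student=Noor: ✗
score_sum2 = 50 + 93 + 99 + 52 = 294
—
[score_sum3: score > 70 OR major <> 'Bio']
student=Farah: ✓ → 50
student=Omar: ✓ → 64
student=Jude: ✓ → 79
student=Tara: ✗
student=Zane: ✓ → 93
student=Priya: ✓ → 99
student=Kai: ✓ → 94
student=Vik: ✓ → 52
student=Gus: ✓ → 59
student=Ines: ✓ → 84
student=Wes: ✓ → 84
student=Noor: ✓ → 55
score_sum3 = 50 + 64 + 79 + 93 + 99 + 94 + 52 + 59 + 84 + 84 + 55 = 813

score_sum=739, score_sum2=294, score_sum3=813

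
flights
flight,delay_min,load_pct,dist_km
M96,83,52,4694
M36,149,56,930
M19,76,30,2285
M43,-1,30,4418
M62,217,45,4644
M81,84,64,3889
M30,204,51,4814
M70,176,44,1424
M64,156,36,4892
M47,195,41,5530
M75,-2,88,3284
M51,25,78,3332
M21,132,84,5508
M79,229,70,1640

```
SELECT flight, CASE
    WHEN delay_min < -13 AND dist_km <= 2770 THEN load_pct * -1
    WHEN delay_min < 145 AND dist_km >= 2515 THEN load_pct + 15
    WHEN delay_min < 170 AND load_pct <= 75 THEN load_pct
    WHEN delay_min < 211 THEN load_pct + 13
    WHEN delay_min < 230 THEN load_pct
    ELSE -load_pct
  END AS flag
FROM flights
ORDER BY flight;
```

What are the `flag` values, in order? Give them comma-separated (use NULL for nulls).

30, 99, 64, 56, 45, 54, 93, 45, 36, 57, 103, 70, 79, 67

flight=M19: delay_min < 170 AND load_pct <= 75 → 30
flight=M21: delay_min < 145 AND dist_km >= 2515 → 99
flight=M30: delay_min < 211 → 64
flight=M36: delay_min < 170 AND load_pct <= 75 → 56
flight=M43: delay_min < 145 AND dist_km >= 2515 → 45
flight=M47: delay_min < 211 → 54
flight=M51: delay_min < 145 AND dist_km >= 2515 → 93
flight=M62: delay_min < 230 → 45
flight=M64: delay_min < 170 AND load_pct <= 75 → 36
flight=M70: delay_min < 211 → 57
flight=M75: delay_min < 145 AND dist_km >= 2515 → 103
flight=M79: delay_min < 230 → 70
flight=M81: delay_min < 145 AND dist_km >= 2515 → 79
flight=M96: delay_min < 145 AND dist_km >= 2515 → 67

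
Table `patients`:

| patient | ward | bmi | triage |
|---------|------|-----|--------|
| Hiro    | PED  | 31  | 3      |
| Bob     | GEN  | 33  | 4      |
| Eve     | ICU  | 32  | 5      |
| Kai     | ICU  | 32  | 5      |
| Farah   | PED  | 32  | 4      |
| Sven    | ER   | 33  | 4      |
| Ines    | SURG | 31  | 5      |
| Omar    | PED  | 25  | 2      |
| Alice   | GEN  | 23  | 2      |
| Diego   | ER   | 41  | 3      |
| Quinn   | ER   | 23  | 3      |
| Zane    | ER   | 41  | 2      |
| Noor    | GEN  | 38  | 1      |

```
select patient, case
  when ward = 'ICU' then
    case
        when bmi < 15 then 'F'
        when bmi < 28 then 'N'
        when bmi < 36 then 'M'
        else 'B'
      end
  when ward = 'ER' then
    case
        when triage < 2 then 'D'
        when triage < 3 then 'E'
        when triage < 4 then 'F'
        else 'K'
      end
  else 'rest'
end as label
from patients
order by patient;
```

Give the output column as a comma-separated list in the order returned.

patient=Alice: ward='GEN' → outer ELSE → rest
patient=Bob: ward='GEN' → outer ELSE → rest
patient=Diego: ward='ER' → inner[triage < 4] → F
patient=Eve: ward='ICU' → inner[bmi < 36] → M
patient=Farah: ward='PED' → outer ELSE → rest
patient=Hiro: ward='PED' → outer ELSE → rest
patient=Ines: ward='SURG' → outer ELSE → rest
patient=Kai: ward='ICU' → inner[bmi < 36] → M
patient=Noor: ward='GEN' → outer ELSE → rest
patient=Omar: ward='PED' → outer ELSE → rest
patient=Quinn: ward='ER' → inner[triage < 4] → F
patient=Sven: ward='ER' → inner[ELSE] → K
patient=Zane: ward='ER' → inner[triage < 3] → E

rest, rest, F, M, rest, rest, rest, M, rest, rest, F, K, E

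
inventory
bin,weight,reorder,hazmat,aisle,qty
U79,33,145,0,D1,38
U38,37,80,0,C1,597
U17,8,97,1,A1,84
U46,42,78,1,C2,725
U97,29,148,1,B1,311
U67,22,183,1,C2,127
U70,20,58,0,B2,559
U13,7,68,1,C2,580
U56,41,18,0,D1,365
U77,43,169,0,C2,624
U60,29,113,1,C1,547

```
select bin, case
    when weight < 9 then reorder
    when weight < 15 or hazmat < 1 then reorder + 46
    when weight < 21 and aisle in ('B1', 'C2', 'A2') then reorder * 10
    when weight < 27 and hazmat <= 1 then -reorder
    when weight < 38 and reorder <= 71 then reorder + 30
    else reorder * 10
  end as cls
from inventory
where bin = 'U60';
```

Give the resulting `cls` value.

bin = U60: weight=29, reorder=113, hazmat=1, aisle=C1, qty=547.
weight < 9 → false
weight < 15 or hazmat < 1 → false
weight < 21 and aisle in ('B1', 'C2', 'A2') → false
weight < 27 and hazmat <= 1 → false
weight < 38 and reorder <= 71 → false
No prior WHEN matched → ELSE → 1130

1130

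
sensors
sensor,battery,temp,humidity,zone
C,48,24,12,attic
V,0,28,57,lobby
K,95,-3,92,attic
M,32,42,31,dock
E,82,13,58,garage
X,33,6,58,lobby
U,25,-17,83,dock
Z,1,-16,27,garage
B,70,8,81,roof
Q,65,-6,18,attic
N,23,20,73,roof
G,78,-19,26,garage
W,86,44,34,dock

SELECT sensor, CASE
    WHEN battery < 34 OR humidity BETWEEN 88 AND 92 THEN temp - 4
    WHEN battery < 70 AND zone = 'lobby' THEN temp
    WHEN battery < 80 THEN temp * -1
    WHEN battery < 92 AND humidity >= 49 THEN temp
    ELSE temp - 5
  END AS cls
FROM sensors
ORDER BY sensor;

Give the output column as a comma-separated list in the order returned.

sensor=B: battery < 80 → -8
sensor=C: battery < 80 → -24
sensor=E: battery < 92 AND humidity >= 49 → 13
sensor=G: battery < 80 → 19
sensor=K: battery < 34 OR humidity BETWEEN 88 AND 92 → -7
sensor=M: battery < 34 OR humidity BETWEEN 88 AND 92 → 38
sensor=N: battery < 34 OR humidity BETWEEN 88 AND 92 → 16
sensor=Q: battery < 80 → 6
sensor=U: battery < 34 OR humidity BETWEEN 88 AND 92 → -21
sensor=V: battery < 34 OR humidity BETWEEN 88 AND 92 → 24
sensor=W: ELSE → 39
sensor=X: battery < 34 OR humidity BETWEEN 88 AND 92 → 2
sensor=Z: battery < 34 OR humidity BETWEEN 88 AND 92 → -20

-8, -24, 13, 19, -7, 38, 16, 6, -21, 24, 39, 2, -20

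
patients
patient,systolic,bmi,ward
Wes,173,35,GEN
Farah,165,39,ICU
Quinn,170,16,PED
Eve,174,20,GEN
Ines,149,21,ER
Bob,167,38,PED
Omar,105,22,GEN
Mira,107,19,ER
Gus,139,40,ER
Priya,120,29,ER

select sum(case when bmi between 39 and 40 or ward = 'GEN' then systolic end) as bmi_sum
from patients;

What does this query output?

756

patient=Wes: ✓ → 173
patient=Farah: ✓ → 165
patient=Quinn: ✗
patient=Eve: ✓ → 174
patient=Ines: ✗
patient=Bob: ✗
patient=Omar: ✓ → 105
patient=Mira: ✗
patient=Gus: ✓ → 139
patient=Priya: ✗
bmi_sum = 173 + 165 + 174 + 105 + 139 = 756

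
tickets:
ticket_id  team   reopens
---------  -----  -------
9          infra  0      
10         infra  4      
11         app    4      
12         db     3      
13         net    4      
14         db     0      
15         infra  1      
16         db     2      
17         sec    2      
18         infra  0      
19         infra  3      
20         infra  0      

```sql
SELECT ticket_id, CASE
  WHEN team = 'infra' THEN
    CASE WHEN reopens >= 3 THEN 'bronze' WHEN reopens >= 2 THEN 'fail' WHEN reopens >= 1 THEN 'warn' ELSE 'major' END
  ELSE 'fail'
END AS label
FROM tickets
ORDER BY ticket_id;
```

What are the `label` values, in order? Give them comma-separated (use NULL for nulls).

major, bronze, fail, fail, fail, fail, warn, fail, fail, major, bronze, major

ticket_id=9: team='infra' → inner[ELSE] → major
ticket_id=10: team='infra' → inner[reopens >= 3] → bronze
ticket_id=11: team='app' → outer ELSE → fail
ticket_id=12: team='db' → outer ELSE → fail
ticket_id=13: team='net' → outer ELSE → fail
ticket_id=14: team='db' → outer ELSE → fail
ticket_id=15: team='infra' → inner[reopens >= 1] → warn
ticket_id=16: team='db' → outer ELSE → fail
ticket_id=17: team='sec' → outer ELSE → fail
ticket_id=18: team='infra' → inner[ELSE] → major
ticket_id=19: team='infra' → inner[reopens >= 3] → bronze
ticket_id=20: team='infra' → inner[ELSE] → major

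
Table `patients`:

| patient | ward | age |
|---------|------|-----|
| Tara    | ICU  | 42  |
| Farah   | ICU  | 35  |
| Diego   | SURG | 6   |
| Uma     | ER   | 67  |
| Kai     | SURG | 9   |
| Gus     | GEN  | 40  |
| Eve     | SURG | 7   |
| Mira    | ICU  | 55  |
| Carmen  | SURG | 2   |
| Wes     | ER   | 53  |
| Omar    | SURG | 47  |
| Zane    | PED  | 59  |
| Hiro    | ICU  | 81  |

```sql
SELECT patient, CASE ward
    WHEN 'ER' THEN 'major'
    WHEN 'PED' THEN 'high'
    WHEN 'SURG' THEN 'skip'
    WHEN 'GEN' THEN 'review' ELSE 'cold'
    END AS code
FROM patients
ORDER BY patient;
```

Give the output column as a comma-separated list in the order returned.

patient=Carmen: ward='SURG' → skip
patient=Diego: ward='SURG' → skip
patient=Eve: ward='SURG' → skip
patient=Farah: ELSE → cold
patient=Gus: ward='GEN' → review
patient=Hiro: ELSE → cold
patient=Kai: ward='SURG' → skip
patient=Mira: ELSE → cold
patient=Omar: ward='SURG' → skip
patient=Tara: ELSE → cold
patient=Uma: ward='ER' → major
patient=Wes: ward='ER' → major
patient=Zane: ward='PED' → high

skip, skip, skip, cold, review, cold, skip, cold, skip, cold, major, major, high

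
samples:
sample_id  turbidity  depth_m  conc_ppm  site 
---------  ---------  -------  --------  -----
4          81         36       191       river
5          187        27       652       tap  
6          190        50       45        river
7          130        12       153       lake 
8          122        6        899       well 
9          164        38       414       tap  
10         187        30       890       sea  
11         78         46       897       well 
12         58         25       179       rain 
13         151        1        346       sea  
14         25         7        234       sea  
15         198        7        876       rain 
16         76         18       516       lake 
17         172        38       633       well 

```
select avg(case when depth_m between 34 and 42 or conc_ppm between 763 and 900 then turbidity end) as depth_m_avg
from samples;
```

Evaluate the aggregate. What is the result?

143.1428571429

sample_id=4: ✓ → 81
sample_id=5: ✗
sample_id=6: ✗
sample_id=7: ✗
sample_id=8: ✓ → 122
sample_id=9: ✓ → 164
sample_id=10: ✓ → 187
sample_id=11: ✓ → 78
sample_id=12: ✗
sample_id=13: ✗
sample_id=14: ✗
sample_id=15: ✓ → 198
sample_id=16: ✗
sample_id=17: ✓ → 172
depth_m_avg = (81 + 122 + 164 + 187 + 78 + 198 + 172) / 7 = 143.1428571429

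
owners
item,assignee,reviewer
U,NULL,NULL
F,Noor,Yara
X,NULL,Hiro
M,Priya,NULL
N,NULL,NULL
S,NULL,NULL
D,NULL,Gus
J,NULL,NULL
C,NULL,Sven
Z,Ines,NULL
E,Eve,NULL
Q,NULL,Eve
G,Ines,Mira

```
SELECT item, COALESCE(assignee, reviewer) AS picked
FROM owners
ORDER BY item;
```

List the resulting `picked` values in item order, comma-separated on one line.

item=C: assignee=NULL, reviewer=Sven → Sven
item=D: assignee=NULL, reviewer=Gus → Gus
item=E: assignee=Eve → Eve
item=F: assignee=Noor → Noor
item=G: assignee=Ines → Ines
item=J: assignee=NULL, reviewer=NULL (all NULL) → NULL
item=M: assignee=Priya → Priya
item=N: assignee=NULL, reviewer=NULL (all NULL) → NULL
item=Q: assignee=NULL, reviewer=Eve → Eve
item=S: assignee=NULL, reviewer=NULL (all NULL) → NULL
item=U: assignee=NULL, reviewer=NULL (all NULL) → NULL
item=X: assignee=NULL, reviewer=Hiro → Hiro
item=Z: assignee=Ines → Ines

Sven, Gus, Eve, Noor, Ines, NULL, Priya, NULL, Eve, NULL, NULL, Hiro, Ines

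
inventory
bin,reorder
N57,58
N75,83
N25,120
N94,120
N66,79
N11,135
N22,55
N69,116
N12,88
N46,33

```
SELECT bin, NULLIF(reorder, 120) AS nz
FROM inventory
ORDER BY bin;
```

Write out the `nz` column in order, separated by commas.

bin=N11: reorder=135 vs 120: differ → 135
bin=N12: reorder=88 vs 120: differ → 88
bin=N22: reorder=55 vs 120: differ → 55
bin=N25: reorder=120 vs 120: equal → NULL
bin=N46: reorder=33 vs 120: differ → 33
bin=N57: reorder=58 vs 120: differ → 58
bin=N66: reorder=79 vs 120: differ → 79
bin=N69: reorder=116 vs 120: differ → 116
bin=N75: reorder=83 vs 120: differ → 83
bin=N94: reorder=120 vs 120: equal → NULL

135, 88, 55, NULL, 33, 58, 79, 116, 83, NULL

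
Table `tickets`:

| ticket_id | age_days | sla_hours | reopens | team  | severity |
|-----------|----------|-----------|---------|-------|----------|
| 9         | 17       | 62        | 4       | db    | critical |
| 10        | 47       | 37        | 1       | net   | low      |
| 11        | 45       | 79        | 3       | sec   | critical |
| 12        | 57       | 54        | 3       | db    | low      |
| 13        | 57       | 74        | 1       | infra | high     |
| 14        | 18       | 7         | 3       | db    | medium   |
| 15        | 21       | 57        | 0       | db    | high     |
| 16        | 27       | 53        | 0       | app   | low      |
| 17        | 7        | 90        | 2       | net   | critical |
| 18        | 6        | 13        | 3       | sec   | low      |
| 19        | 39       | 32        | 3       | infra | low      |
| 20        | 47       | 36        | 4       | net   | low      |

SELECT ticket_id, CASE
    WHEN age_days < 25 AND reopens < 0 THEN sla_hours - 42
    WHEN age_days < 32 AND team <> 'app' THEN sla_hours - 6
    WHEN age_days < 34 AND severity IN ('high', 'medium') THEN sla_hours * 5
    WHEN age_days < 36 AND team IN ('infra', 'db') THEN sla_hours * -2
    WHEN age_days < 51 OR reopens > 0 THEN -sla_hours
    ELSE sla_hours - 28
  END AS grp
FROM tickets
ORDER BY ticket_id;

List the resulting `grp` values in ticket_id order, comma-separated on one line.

ticket_id=9: age_days < 32 AND team <> 'app' → 56
ticket_id=10: age_days < 51 OR reopens > 0 → -37
ticket_id=11: age_days < 51 OR reopens > 0 → -79
ticket_id=12: age_days < 51 OR reopens > 0 → -54
ticket_id=13: age_days < 51 OR reopens > 0 → -74
ticket_id=14: age_days < 32 AND team <> 'app' → 1
ticket_id=15: age_days < 32 AND team <> 'app' → 51
ticket_id=16: age_days < 51 OR reopens > 0 → -53
ticket_id=17: age_days < 32 AND team <> 'app' → 84
ticket_id=18: age_days < 32 AND team <> 'app' → 7
ticket_id=19: age_days < 51 OR reopens > 0 → -32
ticket_id=20: age_days < 51 OR reopens > 0 → -36

56, -37, -79, -54, -74, 1, 51, -53, 84, 7, -32, -36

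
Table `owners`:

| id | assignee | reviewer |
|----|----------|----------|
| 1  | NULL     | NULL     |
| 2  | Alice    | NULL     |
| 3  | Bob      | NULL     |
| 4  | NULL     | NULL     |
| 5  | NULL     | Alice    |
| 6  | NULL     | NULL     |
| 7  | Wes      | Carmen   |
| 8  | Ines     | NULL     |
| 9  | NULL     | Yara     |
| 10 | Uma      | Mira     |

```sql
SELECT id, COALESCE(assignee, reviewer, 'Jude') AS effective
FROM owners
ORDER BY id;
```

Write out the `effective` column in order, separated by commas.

id=1: assignee=NULL, reviewer=NULL, → literal Jude → Jude
id=2: assignee=Alice → Alice
id=3: assignee=Bob → Bob
id=4: assignee=NULL, reviewer=NULL, → literal Jude → Jude
id=5: assignee=NULL, reviewer=Alice → Alice
id=6: assignee=NULL, reviewer=NULL, → literal Jude → Jude
id=7: assignee=Wes → Wes
id=8: assignee=Ines → Ines
id=9: assignee=NULL, reviewer=Yara → Yara
id=10: assignee=Uma → Uma

Jude, Alice, Bob, Jude, Alice, Jude, Wes, Ines, Yara, Uma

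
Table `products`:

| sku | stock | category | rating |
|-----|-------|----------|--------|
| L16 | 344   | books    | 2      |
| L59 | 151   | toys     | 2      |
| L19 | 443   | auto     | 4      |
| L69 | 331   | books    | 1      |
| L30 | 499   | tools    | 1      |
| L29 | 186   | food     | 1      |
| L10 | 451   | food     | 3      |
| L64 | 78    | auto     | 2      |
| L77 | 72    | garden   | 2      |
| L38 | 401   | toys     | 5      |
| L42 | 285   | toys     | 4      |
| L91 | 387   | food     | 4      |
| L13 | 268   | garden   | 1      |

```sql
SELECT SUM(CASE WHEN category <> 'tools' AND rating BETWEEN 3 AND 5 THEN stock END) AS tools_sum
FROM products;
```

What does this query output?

1967

sku=L16: ✗
sku=L59: ✗
sku=L19: ✓ → 443
sku=L69: ✗
sku=L30: ✗
sku=L29: ✗
sku=L10: ✓ → 451
sku=L64: ✗
sku=L77: ✗
sku=L38: ✓ → 401
sku=L42: ✓ → 285
sku=L91: ✓ → 387
sku=L13: ✗
tools_sum = 443 + 451 + 401 + 285 + 387 = 1967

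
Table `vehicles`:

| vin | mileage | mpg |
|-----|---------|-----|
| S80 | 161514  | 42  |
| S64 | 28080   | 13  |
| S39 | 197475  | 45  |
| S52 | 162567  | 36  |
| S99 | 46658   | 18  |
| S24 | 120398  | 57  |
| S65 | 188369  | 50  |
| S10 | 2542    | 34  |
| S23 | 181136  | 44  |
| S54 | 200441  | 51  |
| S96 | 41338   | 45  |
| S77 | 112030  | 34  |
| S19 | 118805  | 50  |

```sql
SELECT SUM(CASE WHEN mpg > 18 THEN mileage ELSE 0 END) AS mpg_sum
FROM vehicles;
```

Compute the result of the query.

1486615

vin=S80: ✓ → 161514
vin=S64: ✗
vin=S39: ✓ → 197475
vin=S52: ✓ → 162567
vin=S99: ✗
vin=S24: ✓ → 120398
vin=S65: ✓ → 188369
vin=S10: ✓ → 2542
vin=S23: ✓ → 181136
vin=S54: ✓ → 200441
vin=S96: ✓ → 41338
vin=S77: ✓ → 112030
vin=S19: ✓ → 118805
mpg_sum = 161514 + 197475 + 162567 + 120398 + 188369 + 2542 + 181136 + 200441 + 41338 + 112030 + 118805 = 1486615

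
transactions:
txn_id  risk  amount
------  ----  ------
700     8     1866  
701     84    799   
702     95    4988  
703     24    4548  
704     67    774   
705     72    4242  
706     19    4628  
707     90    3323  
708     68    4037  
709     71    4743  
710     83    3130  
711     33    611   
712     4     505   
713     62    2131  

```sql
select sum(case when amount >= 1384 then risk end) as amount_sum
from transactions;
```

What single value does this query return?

txn_id=700: ✓ → 8
txn_id=701: ✗
txn_id=702: ✓ → 95
txn_id=703: ✓ → 24
txn_id=704: ✗
txn_id=705: ✓ → 72
txn_id=706: ✓ → 19
txn_id=707: ✓ → 90
txn_id=708: ✓ → 68
txn_id=709: ✓ → 71
txn_id=710: ✓ → 83
txn_id=711: ✗
txn_id=712: ✗
txn_id=713: ✓ → 62
amount_sum = 8 + 95 + 24 + 72 + 19 + 90 + 68 + 71 + 83 + 62 = 592

592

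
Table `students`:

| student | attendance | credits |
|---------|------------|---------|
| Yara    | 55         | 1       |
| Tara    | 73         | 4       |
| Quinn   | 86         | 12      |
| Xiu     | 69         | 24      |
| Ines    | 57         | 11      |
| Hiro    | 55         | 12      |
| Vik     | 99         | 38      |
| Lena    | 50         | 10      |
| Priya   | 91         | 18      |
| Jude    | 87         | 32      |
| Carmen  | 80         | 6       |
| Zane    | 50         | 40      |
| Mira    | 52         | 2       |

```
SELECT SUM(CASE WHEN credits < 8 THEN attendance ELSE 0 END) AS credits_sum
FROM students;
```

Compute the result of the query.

student=Yara: ✓ → 55
student=Tara: ✓ → 73
student=Quinn: ✗
student=Xiu: ✗
student=Ines: ✗
student=Hiro: ✗
student=Vik: ✗
student=Lena: ✗
student=Priya: ✗
student=Jude: ✗
student=Carmen: ✓ → 80
student=Zane: ✗
student=Mira: ✓ → 52
credits_sum = 55 + 73 + 80 + 52 = 260

260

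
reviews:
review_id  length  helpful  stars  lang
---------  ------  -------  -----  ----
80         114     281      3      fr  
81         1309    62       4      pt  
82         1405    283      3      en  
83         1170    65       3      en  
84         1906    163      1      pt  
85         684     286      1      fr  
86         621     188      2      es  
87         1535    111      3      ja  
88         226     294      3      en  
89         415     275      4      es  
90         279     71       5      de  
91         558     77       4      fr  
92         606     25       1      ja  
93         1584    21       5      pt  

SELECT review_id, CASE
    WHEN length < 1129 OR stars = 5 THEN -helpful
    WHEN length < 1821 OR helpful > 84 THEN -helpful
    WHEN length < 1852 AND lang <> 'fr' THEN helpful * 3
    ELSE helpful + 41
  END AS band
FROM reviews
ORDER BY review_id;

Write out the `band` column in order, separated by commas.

review_id=80: length < 1129 OR stars = 5 → -281
review_id=81: length < 1821 OR helpful > 84 → -62
review_id=82: length < 1821 OR helpful > 84 → -283
review_id=83: length < 1821 OR helpful > 84 → -65
review_id=84: length < 1821 OR helpful > 84 → -163
review_id=85: length < 1129 OR stars = 5 → -286
review_id=86: length < 1129 OR stars = 5 → -188
review_id=87: length < 1821 OR helpful > 84 → -111
review_id=88: length < 1129 OR stars = 5 → -294
review_id=89: length < 1129 OR stars = 5 → -275
review_id=90: length < 1129 OR stars = 5 → -71
review_id=91: length < 1129 OR stars = 5 → -77
review_id=92: length < 1129 OR stars = 5 → -25
review_id=93: length < 1129 OR stars = 5 → -21

-281, -62, -283, -65, -163, -286, -188, -111, -294, -275, -71, -77, -25, -21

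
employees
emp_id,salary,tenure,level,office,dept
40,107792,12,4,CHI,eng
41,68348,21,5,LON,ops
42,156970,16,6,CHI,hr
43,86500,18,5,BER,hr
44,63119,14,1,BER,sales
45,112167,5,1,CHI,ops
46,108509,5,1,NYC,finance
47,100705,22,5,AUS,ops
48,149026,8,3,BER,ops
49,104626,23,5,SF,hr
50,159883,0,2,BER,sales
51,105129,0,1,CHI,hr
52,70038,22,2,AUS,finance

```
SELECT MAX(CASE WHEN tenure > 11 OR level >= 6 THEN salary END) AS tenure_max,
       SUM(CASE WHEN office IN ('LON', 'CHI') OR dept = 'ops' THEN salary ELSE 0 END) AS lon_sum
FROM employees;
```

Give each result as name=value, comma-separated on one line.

tenure_max=156970, lon_sum=800137

[tenure_max: tenure > 11 OR level >= 6]
emp_id=40: ✓ → 107792
emp_id=41: ✓ → 68348
emp_id=42: ✓ → 156970
emp_id=43: ✓ → 86500
emp_id=44: ✓ → 63119
emp_id=45: ✗
emp_id=46: ✗
emp_id=47: ✓ → 100705
emp_id=48: ✗
emp_id=49: ✓ → 104626
emp_id=50: ✗
emp_id=51: ✗
emp_id=52: ✓ → 70038
tenure_max = MAX(107792, 68348, 156970, 86500, 63119, 100705, 104626, 70038) = 156970
—
[lon_sum: office IN ('LON', 'CHI') OR dept = 'ops']
emp_id=40: ✓ → 107792
emp_id=41: ✓ → 68348
emp_id=42: ✓ → 156970
emp_id=43: ✗
emp_id=44: ✗
emp_id=45: ✓ → 112167
emp_id=46: ✗
emp_id=47: ✓ → 100705
emp_id=48: ✓ → 149026
emp_id=49: ✗
emp_id=50: ✗
emp_id=51: ✓ → 105129
emp_id=52: ✗
lon_sum = 107792 + 68348 + 156970 + 112167 + 100705 + 149026 + 105129 = 800137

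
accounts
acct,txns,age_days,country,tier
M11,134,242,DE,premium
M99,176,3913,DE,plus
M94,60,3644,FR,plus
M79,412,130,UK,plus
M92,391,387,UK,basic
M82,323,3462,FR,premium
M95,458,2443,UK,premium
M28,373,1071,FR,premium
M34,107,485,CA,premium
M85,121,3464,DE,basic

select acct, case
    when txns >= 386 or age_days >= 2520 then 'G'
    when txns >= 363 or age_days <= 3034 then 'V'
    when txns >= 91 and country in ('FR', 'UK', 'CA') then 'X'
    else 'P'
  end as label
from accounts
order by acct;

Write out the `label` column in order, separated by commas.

V, V, V, G, G, G, G, G, G, G

acct=M11: txns >= 363 or age_days <= 3034 → V
acct=M28: txns >= 363 or age_days <= 3034 → V
acct=M34: txns >= 363 or age_days <= 3034 → V
acct=M79: txns >= 386 or age_days >= 2520 → G
acct=M82: txns >= 386 or age_days >= 2520 → G
acct=M85: txns >= 386 or age_days >= 2520 → G
acct=M92: txns >= 386 or age_days >= 2520 → G
acct=M94: txns >= 386 or age_days >= 2520 → G
acct=M95: txns >= 386 or age_days >= 2520 → G
acct=M99: txns >= 386 or age_days >= 2520 → G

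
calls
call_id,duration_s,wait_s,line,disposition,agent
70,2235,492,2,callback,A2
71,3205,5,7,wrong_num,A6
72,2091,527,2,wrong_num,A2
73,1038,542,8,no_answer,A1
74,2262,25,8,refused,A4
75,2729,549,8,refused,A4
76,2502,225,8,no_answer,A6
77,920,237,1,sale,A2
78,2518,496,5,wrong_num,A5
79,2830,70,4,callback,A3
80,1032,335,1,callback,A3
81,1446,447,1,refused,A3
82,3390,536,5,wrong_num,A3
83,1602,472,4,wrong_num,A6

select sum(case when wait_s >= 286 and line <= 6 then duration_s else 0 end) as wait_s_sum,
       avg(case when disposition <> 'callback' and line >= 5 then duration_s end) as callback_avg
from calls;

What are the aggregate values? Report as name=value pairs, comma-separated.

[wait_s_sum: wait_s >= 286 and line <= 6]
call_id=70: ✓ → 2235
call_id=71: ✗
call_id=72: ✓ → 2091
call_id=73: ✗
call_id=74: ✗
call_id=75: ✗
call_id=76: ✗
call_id=77: ✗
call_id=78: ✓ → 2518
call_id=79: ✗
call_id=80: ✓ → 1032
call_id=81: ✓ → 1446
call_id=82: ✓ → 3390
call_id=83: ✓ → 1602
wait_s_sum = 2235 + 2091 + 2518 + 1032 + 1446 + 3390 + 1602 = 14314
—
[callback_avg: disposition <> 'callback' and line >= 5]
call_id=70: ✗
call_id=71: ✓ → 3205
call_id=72: ✗
call_id=73: ✓ → 1038
call_id=74: ✓ → 2262
call_id=75: ✓ → 2729
call_id=76: ✓ → 2502
call_id=77: ✗
call_id=78: ✓ → 2518
call_id=79: ✗
call_id=80: ✗
call_id=81: ✗
call_id=82: ✓ → 3390
call_id=83: ✗
callback_avg = (3205 + 1038 + 2262 + 2729 + 2502 + 2518 + 3390) / 7 = 2520.5714285714

wait_s_sum=14314, callback_avg=2520.5714285714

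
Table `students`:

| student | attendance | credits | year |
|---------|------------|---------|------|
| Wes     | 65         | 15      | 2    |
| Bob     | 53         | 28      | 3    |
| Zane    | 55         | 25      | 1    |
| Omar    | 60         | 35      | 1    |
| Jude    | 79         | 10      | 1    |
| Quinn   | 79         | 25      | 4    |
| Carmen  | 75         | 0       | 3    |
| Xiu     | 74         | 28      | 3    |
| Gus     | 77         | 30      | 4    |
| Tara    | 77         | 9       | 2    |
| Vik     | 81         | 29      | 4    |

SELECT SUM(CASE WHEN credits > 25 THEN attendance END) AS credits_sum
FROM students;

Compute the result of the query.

345

student=Wes: ✗
student=Bob: ✓ → 53
student=Zane: ✗
student=Omar: ✓ → 60
student=Jude: ✗
student=Quinn: ✗
student=Carmen: ✗
student=Xiu: ✓ → 74
student=Gus: ✓ → 77
student=Tara: ✗
student=Vik: ✓ → 81
credits_sum = 53 + 60 + 74 + 77 + 81 = 345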